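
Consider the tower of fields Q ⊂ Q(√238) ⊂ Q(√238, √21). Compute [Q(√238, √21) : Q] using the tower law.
[Q(√238, √21) : Q] = 4

[Q(√238):Q] = 2 (min poly x^2 - 238, irreducible since 238 is squarefree > 1). For the top step, suppose √21 ∈ Q(√238), say √21 = c + d√238 with c, d ∈ Q. Squaring: 21 = c^2 + 238d^2 + 2cd√238. Since √238 ∉ Q this forces 2cd = 0. If d = 0 then √21 = c ∈ Q, contradicting 21 squarefree > 1. If c = 0 then 21 = 238d^2, so 238·21 = (238d)^2 is a perfect square in Q — but 238·21 = 4998 is not a perfect square (since 238 and 21 are distinct squarefree integers). Contradiction. Hence √21 ∉ Q(√238), so x^2 - 21 stays irreducible over Q(√238) and [Q(√238, √21) : Q(√238)] = 2. By the tower law, [Q(√238, √21) : Q] = 2 · 2 = 4.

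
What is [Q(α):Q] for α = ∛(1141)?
[Q(α):Q] = 3

The minimal polynomial of α is x^3 - 1141, irreducible over Q since 1141 is not a perfect cube (so x^3 - 1141 has no rational root). Hence [Q(α):Q] = deg(m_α) = 3.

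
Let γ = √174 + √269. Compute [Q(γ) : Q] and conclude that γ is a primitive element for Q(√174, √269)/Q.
[Q(γ) : Q] = 4 (equivalently, Q(γ) = Q(√174, √269))

Obviously Q(γ) ⊆ Q(√174, √269), and [Q(√174, √269):Q] = 4 (since 174, 269 are distinct squarefree integers > 1 with 46806 not a perfect square). To show equality we compute the minimal polynomial of γ. From γ = √174 + √269: γ^2 = 174 + 2√(46806) + 269 = 443 + 2√(46806), so γ^2 - 443 = 2√(46806); squaring, (γ^2 - 443)^2 = 4·46806, i.e. γ^4 - 886γ^2 + 196249 - 187224 = 0, i.e. γ^4 - 886γ^2 + 9025 = 0. So γ is a root of x^4 - 886x^2 + 9025. This polynomial is irreducible over Q: it has no rational root (each ±√174 ± √269 is irrational), and any factorization into two quadratics over Q would force √(46806) ∈ Q (pairing opposite roots) or √174, √269 ∈ Q (other pairings), all impossible. Hence [Q(γ):Q] = 4 = [Q(√174, √269):Q], so Q(γ) = Q(√174, √269).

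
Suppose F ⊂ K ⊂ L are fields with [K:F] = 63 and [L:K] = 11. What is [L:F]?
[L:F] = 693

The tower law says that for any tower of field extensions F ⊂ K ⊂ L with finite degrees, [L:F] = [L:K] · [K:F]. Here this gives [L:F] = 11 · 63 = 693.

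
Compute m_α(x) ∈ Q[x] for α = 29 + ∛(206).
m_α(x) = x^3 - 87x^2 + 2523x - 24595

Set β = α - 29 = ∛(206), so β^3 = 206. Then (α - 29)^3 - 206 = 0, i.e. α is a root of g(x) = (x - 29)^3 - 206 = x^3 - 87x^2 + 2523x - 24595. Since g(x) = h(x - 29) where h(x) = x^3 - 206, and h is irreducible over Q (because 206 is not a perfect cube, so h has no rational root, and a monic cubic with no rational root is irreducible), g is also irreducible (irreducibility is preserved under the substitution x → x - 29). Hence m_α(x) = x^3 - 87x^2 + 2523x - 24595.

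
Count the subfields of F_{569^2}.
F_{569^2} has 2 subfields

The subfields of F_{p^n} are exactly the fields F_{p^d} for d | n (each is the fixed field of the unique index-d subgroup of Gal(F_{p^n}/F_p) ≅ Z/nZ). The divisors of n = 2 are {1, 2}, giving 2 subfields: F_{569^1}, F_{569^2}.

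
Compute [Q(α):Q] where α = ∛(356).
[Q(α):Q] = 3

The minimal polynomial of α is x^3 - 356, irreducible over Q since 356 is not a perfect cube (so x^3 - 356 has no rational root). Hence [Q(α):Q] = deg(m_α) = 3.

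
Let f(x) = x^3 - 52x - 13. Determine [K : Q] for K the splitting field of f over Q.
[K : Q] = 6

By the rational root test, any rational root of the monic integer polynomial f(x) = x^3 - 52x - 13 must be an integer dividing the constant term -13, i.e. one of ±{1, 13}. Evaluating: f(1) = -64, f(-1) = 38, f(13) = 1508, f(-13) = -1534; none is 0, so f has no rational root and is therefore irreducible over Q (a cubic with no linear factor over a field is irreducible). For an irreducible cubic, the Galois group is A_3 or S_3 according as the discriminant disc(f) = -4a^3 - 27b^2 = -4·(-52)^3 - 27·(-13)^2 = 557869 is or is not a square in Q. Here disc(f) = 557869 is not a perfect square in Q, so the Galois group of f over Q is not contained in A_3 and must be all of S_3. The splitting field has degree |S_3| = 6 over Q, so [K : Q] = 6.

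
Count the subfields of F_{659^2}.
F_{659^2} has 2 subfields

The subfields of F_{p^n} are exactly the fields F_{p^d} for d | n (each is the fixed field of the unique index-d subgroup of Gal(F_{p^n}/F_p) ≅ Z/nZ). The divisors of n = 2 are {1, 2}, giving 2 subfields: F_{659^1}, F_{659^2}.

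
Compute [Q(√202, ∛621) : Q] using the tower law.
[Q(√202, ∛621) : Q] = 6

Let L = Q(√202, ∛621). Since Q(√202) ⊂ L and [Q(√202):Q] = 2, the tower law gives 2 | [L:Q]. Likewise Q(∛621) ⊂ L with [Q(∛621):Q] = 3 (because 621 is not a perfect cube), so 3 | [L:Q]. As gcd(2,3) = 1, [L:Q] is divisible by 6. Conversely L is generated over Q by √202 and ∛621, so [L:Q] ≤ 2·3 = 6. Therefore [Q(√202, ∛621) : Q] = 6.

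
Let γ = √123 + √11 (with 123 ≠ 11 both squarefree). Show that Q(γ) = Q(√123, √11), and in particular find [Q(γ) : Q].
[Q(γ) : Q] = 4 (equivalently, Q(γ) = Q(√123, √11))

Obviously Q(γ) ⊆ Q(√123, √11), and [Q(√123, √11):Q] = 4 (since 123, 11 are distinct squarefree integers > 1 with 1353 not a perfect square). To show equality we compute the minimal polynomial of γ. From γ = √123 + √11: γ^2 = 123 + 2√(1353) + 11 = 134 + 2√(1353), so γ^2 - 134 = 2√(1353); squaring, (γ^2 - 134)^2 = 4·1353, i.e. γ^4 - 268γ^2 + 17956 - 5412 = 0, i.e. γ^4 - 268γ^2 + 12544 = 0. So γ is a root of x^4 - 268x^2 + 12544. This polynomial is irreducible over Q: it has no rational root (each ±√123 ± √11 is irrational), and any factorization into two quadratics over Q would force √(1353) ∈ Q (pairing opposite roots) or √123, √11 ∈ Q (other pairings), all impossible. Hence [Q(γ):Q] = 4 = [Q(√123, √11):Q], so Q(γ) = Q(√123, √11).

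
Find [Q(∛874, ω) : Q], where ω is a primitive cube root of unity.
[Q(∛874, ω) : Q] = 6

[Q(∛874):Q] = 3 (min poly x^3 - 874, irreducible since 874 is not a perfect cube). [Q(ω):Q] = 2 (min poly x^2 + x + 1). Since Q(∛874) ⊂ R and ω ∉ R, we have ω ∉ Q(∛874), so x^2 + x + 1 remains irreducible over Q(∛874) and [Q(∛874, ω) : Q(∛874)] = 2. By the tower law, [Q(∛874, ω) : Q] = 3 · 2 = 6. (In fact Q(∛874, ω) is the splitting field of x^3 - 874 over Q.)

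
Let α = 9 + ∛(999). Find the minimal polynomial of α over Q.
m_α(x) = x^3 - 27x^2 + 243x - 1728

Set β = α - 9 = ∛(999), so β^3 = 999. Then (α - 9)^3 - 999 = 0, i.e. α is a root of g(x) = (x - 9)^3 - 999 = x^3 - 27x^2 + 243x - 1728. Since g(x) = h(x - 9) where h(x) = x^3 - 999, and h is irreducible over Q (because 999 is not a perfect cube, so h has no rational root, and a monic cubic with no rational root is irreducible), g is also irreducible (irreducibility is preserved under the substitution x → x - 9). Hence m_α(x) = x^3 - 27x^2 + 243x - 1728.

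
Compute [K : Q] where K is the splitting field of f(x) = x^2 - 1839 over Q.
[K : Q] = 2

f(x) = x^2 - 1839 factors as (x - √1839)(x + √1839). The splitting field is K = Q(√1839). Since 1839 is squarefree and > 1, it is not a perfect square, so x^2 - 1839 is irreducible over Q and [Q(√1839) : Q] = 2. Hence [K : Q] = 2.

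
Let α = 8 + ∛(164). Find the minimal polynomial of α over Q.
m_α(x) = x^3 - 24x^2 + 192x - 676

Set β = α - 8 = ∛(164), so β^3 = 164. Then (α - 8)^3 - 164 = 0, i.e. α is a root of g(x) = (x - 8)^3 - 164 = x^3 - 24x^2 + 192x - 676. Since g(x) = h(x - 8) where h(x) = x^3 - 164, and h is irreducible over Q (because 164 is not a perfect cube, so h has no rational root, and a monic cubic with no rational root is irreducible), g is also irreducible (irreducibility is preserved under the substitution x → x - 8). Hence m_α(x) = x^3 - 24x^2 + 192x - 676.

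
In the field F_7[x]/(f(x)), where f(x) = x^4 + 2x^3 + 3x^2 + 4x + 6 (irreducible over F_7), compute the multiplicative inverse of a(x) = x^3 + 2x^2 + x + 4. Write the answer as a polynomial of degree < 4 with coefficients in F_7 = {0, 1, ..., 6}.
a(x)^(-1) ≡ 4x^3 + 4x^2 + 6x + 6 (mod f(x))

Since f is irreducible over F_7, F_7[x]/(f) is a field and a(x) ≠ 0 has an inverse. Apply the extended Euclidean algorithm to f(x) and a(x) in F_7[x]: f(x) = (x)·a(x) + (2x^2 + 6);  a(x) = (4x + 1)·(2x^2 + 6) + (5x + 5);  (2x^2 + 6) = (6x + 1)·(5x + 5) + (1). The last nonzero remainder is the constant 1 = gcd(f, a) in F_7. Back-substituting through the division chain expresses 1 = s(x)·a(x) + t(x)·f(x) with s(x) ≡ 4x^3 + 4x^2 + 6x + 6 (mod f), so a(x)^(-1) ≡ s(x) = 4x^3 + 4x^2 + 6x + 6 (mod f). Check: (x^3 + 2x^2 + x + 4)·(4x^3 + 4x^2 + 6x + 6) = 4x^6 + 5x^5 + 4x^4 + 3x^3 + 6x^2 + 2x + 3 ≡ 1 (mod x^4 + 2x^3 + 3x^2 + 4x + 6).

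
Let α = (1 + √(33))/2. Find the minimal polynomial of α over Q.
m_α(x) = x^2 - x - 8

From 2α - 1 = √(33), squaring gives (2α - 1)^2 = 33, i.e. 4α^2 - 4α + 1 = 33, so α^2 - α + (1 - 33)/4 = 0. Since 33 ≡ 1 (mod 4), (1 - 33)/4 = -8 ∈ Z. The polynomial x^2 - x - 8 has discriminant 1 - 4·(-8) = 33, which is not a perfect square in Q (d = 33 is squarefree and ≠ 1), so x^2 - x - 8 is irreducible over Q. It is the minimal polynomial of α.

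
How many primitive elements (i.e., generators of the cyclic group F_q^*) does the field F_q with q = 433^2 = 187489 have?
There are φ(187488) = 51840 primitive elements

F_q^* is cyclic of order q - 1 = 187488. A cyclic group of order m has exactly φ(m) generators. Here m = 187488 = 2^5 · 3^3 · 7 · 31, so the number of primitive elements is φ(187488) = 51840.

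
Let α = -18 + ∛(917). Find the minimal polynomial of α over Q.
m_α(x) = x^3 + 54x^2 + 972x + 4915

Set β = α + 18 = ∛(917), so β^3 = 917. Then (α + 18)^3 - 917 = 0, i.e. α is a root of g(x) = (x + 18)^3 - 917 = x^3 + 54x^2 + 972x + 4915. Since g(x) = h(x + 18) where h(x) = x^3 - 917, and h is irreducible over Q (because 917 is not a perfect cube, so h has no rational root, and a monic cubic with no rational root is irreducible), g is also irreducible (irreducibility is preserved under the substitution x → x + 18). Hence m_α(x) = x^3 + 54x^2 + 972x + 4915.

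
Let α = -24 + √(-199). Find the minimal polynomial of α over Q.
m_α(x) = x^2 + 48x + 775

From α + 24 = √(-199), squaring gives (α + 24)^2 = -199, i.e. α^2 + 48α + 576 = -199, so α^2 + 48α + 775 = 0. The discriminant of x^2 + 48x + 775 is (48)^2 - 4·(775) = 2304 - 3100 = -796, and 4·(-199) is not a perfect square in Q since -199 is squarefree and ≠ 1. Hence x^2 + 48x + 775 is irreducible over Q and is the minimal polynomial of α.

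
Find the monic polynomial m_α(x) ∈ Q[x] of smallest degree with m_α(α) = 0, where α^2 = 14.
m_α(x) = x^2 - 14

α satisfies α^2 - 14 = 0, so x^2 - 14 annihilates α. Since d = 14 is squarefree and ≠ 1, it is not a perfect square in Q, so x^2 - 14 has no rational root and is therefore irreducible over Q (a degree-2 polynomial over a field is irreducible iff it has no root). Hence m_α(x) = x^2 - 14.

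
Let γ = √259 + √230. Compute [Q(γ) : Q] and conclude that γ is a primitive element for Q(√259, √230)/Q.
[Q(γ) : Q] = 4 (equivalently, Q(γ) = Q(√259, √230))

Obviously Q(γ) ⊆ Q(√259, √230), and [Q(√259, √230):Q] = 4 (since 259, 230 are distinct squarefree integers > 1 with 59570 not a perfect square). To show equality we compute the minimal polynomial of γ. From γ = √259 + √230: γ^2 = 259 + 2√(59570) + 230 = 489 + 2√(59570), so γ^2 - 489 = 2√(59570); squaring, (γ^2 - 489)^2 = 4·59570, i.e. γ^4 - 978γ^2 + 239121 - 238280 = 0, i.e. γ^4 - 978γ^2 + 841 = 0. So γ is a root of x^4 - 978x^2 + 841. This polynomial is irreducible over Q: it has no rational root (each ±√259 ± √230 is irrational), and any factorization into two quadratics over Q would force √(59570) ∈ Q (pairing opposite roots) or √259, √230 ∈ Q (other pairings), all impossible. Hence [Q(γ):Q] = 4 = [Q(√259, √230):Q], so Q(γ) = Q(√259, √230).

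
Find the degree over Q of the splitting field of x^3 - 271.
[K : Q] = 6

The roots of x^3 - 271 are ∛271, ω∛271, ω^2∛271 where ω = e^(2πi/3) is a primitive cube root of unity, so K = Q(∛271, ω). Now [Q(∛271):Q] = 3 (since 271 is not a perfect cube, x^3 - 271 is irreducible) and [Q(ω):Q] = 2. Both 2 and 3 divide [K:Q], and [K:Q] ≤ 3·2 = 6, so [K:Q] = 6. (Equivalently: Q(∛271) ⊂ R but ω ∉ R, so [K : Q(∛271)] = 2.)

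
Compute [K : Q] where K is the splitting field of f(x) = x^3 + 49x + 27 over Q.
[K : Q] = 6

By the rational root test, any rational root of the monic integer polynomial f(x) = x^3 + 49x + 27 must be an integer dividing the constant term 27, i.e. one of ±{1, 3, 9, 27}. Evaluating: f(1) = 77, f(-1) = -23, f(3) = 201, f(-3) = -147, f(9) = 1197, f(-9) = -1143, f(27) = 21033, f(-27) = -20979; none is 0, so f has no rational root and is therefore irreducible over Q (a cubic with no linear factor over a field is irreducible). For an irreducible cubic, the Galois group is A_3 or S_3 according as the discriminant disc(f) = -4a^3 - 27b^2 = -4·(49)^3 - 27·(27)^2 = -490279 is or is not a square in Q. Here disc(f) = -490279 is not a perfect square in Q, so the Galois group of f over Q is not contained in A_3 and must be all of S_3. The splitting field has degree |S_3| = 6 over Q, so [K : Q] = 6.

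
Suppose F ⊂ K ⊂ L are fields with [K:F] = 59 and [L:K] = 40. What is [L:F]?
[L:F] = 2360

The tower law says that for any tower of field extensions F ⊂ K ⊂ L with finite degrees, [L:F] = [L:K] · [K:F]. Here this gives [L:F] = 40 · 59 = 2360.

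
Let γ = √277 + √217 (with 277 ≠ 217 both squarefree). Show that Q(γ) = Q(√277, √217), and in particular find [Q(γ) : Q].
[Q(γ) : Q] = 4 (equivalently, Q(γ) = Q(√277, √217))

Obviously Q(γ) ⊆ Q(√277, √217), and [Q(√277, √217):Q] = 4 (since 277, 217 are distinct squarefree integers > 1 with 60109 not a perfect square). To show equality we compute the minimal polynomial of γ. From γ = √277 + √217: γ^2 = 277 + 2√(60109) + 217 = 494 + 2√(60109), so γ^2 - 494 = 2√(60109); squaring, (γ^2 - 494)^2 = 4·60109, i.e. γ^4 - 988γ^2 + 244036 - 240436 = 0, i.e. γ^4 - 988γ^2 + 3600 = 0. So γ is a root of x^4 - 988x^2 + 3600. This polynomial is irreducible over Q: it has no rational root (each ±√277 ± √217 is irrational), and any factorization into two quadratics over Q would force √(60109) ∈ Q (pairing opposite roots) or √277, √217 ∈ Q (other pairings), all impossible. Hence [Q(γ):Q] = 4 = [Q(√277, √217):Q], so Q(γ) = Q(√277, √217).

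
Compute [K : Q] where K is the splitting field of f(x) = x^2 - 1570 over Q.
[K : Q] = 2

f(x) = x^2 - 1570 factors as (x - √1570)(x + √1570). The splitting field is K = Q(√1570). Since 1570 is squarefree and > 1, it is not a perfect square, so x^2 - 1570 is irreducible over Q and [Q(√1570) : Q] = 2. Hence [K : Q] = 2.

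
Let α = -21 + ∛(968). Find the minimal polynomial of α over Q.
m_α(x) = x^3 + 63x^2 + 1323x + 8293

Set β = α + 21 = ∛(968), so β^3 = 968. Then (α + 21)^3 - 968 = 0, i.e. α is a root of g(x) = (x + 21)^3 - 968 = x^3 + 63x^2 + 1323x + 8293. Since g(x) = h(x + 21) where h(x) = x^3 - 968, and h is irreducible over Q (because 968 is not a perfect cube, so h has no rational root, and a monic cubic with no rational root is irreducible), g is also irreducible (irreducibility is preserved under the substitution x → x + 21). Hence m_α(x) = x^3 + 63x^2 + 1323x + 8293.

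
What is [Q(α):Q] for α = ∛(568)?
[Q(α):Q] = 3

The minimal polynomial of α is x^3 - 568, irreducible over Q since 568 is not a perfect cube (so x^3 - 568 has no rational root). Hence [Q(α):Q] = deg(m_α) = 3.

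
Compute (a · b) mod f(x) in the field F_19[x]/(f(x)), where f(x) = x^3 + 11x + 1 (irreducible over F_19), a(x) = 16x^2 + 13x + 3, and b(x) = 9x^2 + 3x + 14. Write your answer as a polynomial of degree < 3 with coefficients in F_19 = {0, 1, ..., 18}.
a · b ≡ 17x^2 + 18x + 10 (mod f(x))

Multiply in F_19[x]: a(x)·b(x) = (16x^2 + 13x + 3)·(9x^2 + 3x + 14) = 11x^4 + 13x^3 + 5x^2 + x + 4. This has degree ≥ 3, so divide by f(x) over F_19: 11x^4 + 13x^3 + 5x^2 + x + 4 = (11x + 13)·(x^3 + 11x + 1) + (17x^2 + 18x + 10). Hence a·b ≡ 17x^2 + 18x + 10 (mod f). (F_19[x]/(f) is a field with 19^3 = 6859 elements since f is irreducible of degree 3.)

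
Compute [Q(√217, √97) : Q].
[Q(√217, √97) : Q] = 4

[Q(√217):Q] = 2 (min poly x^2 - 217, irreducible since 217 is squarefree > 1). For the top step, suppose √97 ∈ Q(√217), say √97 = c + d√217 with c, d ∈ Q. Squaring: 97 = c^2 + 217d^2 + 2cd√217. Since √217 ∉ Q this forces 2cd = 0. If d = 0 then √97 = c ∈ Q, contradicting 97 squarefree > 1. If c = 0 then 97 = 217d^2, so 217·97 = (217d)^2 is a perfect square in Q — but 217·97 = 21049 is not a perfect square (since 217 and 97 are distinct squarefree integers). Contradiction. Hence √97 ∉ Q(√217), so x^2 - 97 stays irreducible over Q(√217) and [Q(√217, √97) : Q(√217)] = 2. By the tower law, [Q(√217, √97) : Q] = 2 · 2 = 4.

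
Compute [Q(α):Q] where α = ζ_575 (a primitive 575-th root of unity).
[Q(α):Q] = 440

The minimal polynomial of ζ_575 over Q is the 575-th cyclotomic polynomial Φ_575(x), which is irreducible over Q and has degree φ(575) = 440. Hence [Q(α):Q] = φ(575) = 440.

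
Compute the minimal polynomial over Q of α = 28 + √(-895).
m_α(x) = x^2 - 56x + 1679

From α - 28 = √(-895), squaring gives (α - 28)^2 = -895, i.e. α^2 - 56α + 784 = -895, so α^2 - 56α + 1679 = 0. The discriminant of x^2 - 56x + 1679 is (-56)^2 - 4·(1679) = 3136 - 6716 = -3580, and 4·(-895) is not a perfect square in Q since -895 is squarefree and ≠ 1. Hence x^2 - 56x + 1679 is irreducible over Q and is the minimal polynomial of α.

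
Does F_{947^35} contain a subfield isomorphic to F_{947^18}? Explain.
No: F_{947^18} is not a subfield of F_{947^35}

F_{p^m} embeds in F_{p^n} iff m | n. Here 18 ∤ 35 (since 35 = 1·18 + 17 with remainder 17 ≠ 0), so F_{947^18} is not a subfield of F_{947^35}. Equivalently: if it were, the tower law would give 18 = [F_{947^18}:F_947] dividing [F_{947^35}:F_947] = 35, contradiction.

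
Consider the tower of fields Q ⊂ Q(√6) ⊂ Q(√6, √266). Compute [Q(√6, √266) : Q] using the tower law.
[Q(√6, √266) : Q] = 4

[Q(√6):Q] = 2 (min poly x^2 - 6, irreducible since 6 is squarefree > 1). For the top step, suppose √266 ∈ Q(√6), say √266 = c + d√6 with c, d ∈ Q. Squaring: 266 = c^2 + 6d^2 + 2cd√6. Since √6 ∉ Q this forces 2cd = 0. If d = 0 then √266 = c ∈ Q, contradicting 266 squarefree > 1. If c = 0 then 266 = 6d^2, so 6·266 = (6d)^2 is a perfect square in Q — but 6·266 = 1596 is not a perfect square (since 6 and 266 are distinct squarefree integers). Contradiction. Hence √266 ∉ Q(√6), so x^2 - 266 stays irreducible over Q(√6) and [Q(√6, √266) : Q(√6)] = 2. By the tower law, [Q(√6, √266) : Q] = 2 · 2 = 4.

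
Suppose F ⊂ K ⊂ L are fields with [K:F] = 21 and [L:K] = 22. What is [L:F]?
[L:F] = 462

The tower law says that for any tower of field extensions F ⊂ K ⊂ L with finite degrees, [L:F] = [L:K] · [K:F]. Here this gives [L:F] = 22 · 21 = 462.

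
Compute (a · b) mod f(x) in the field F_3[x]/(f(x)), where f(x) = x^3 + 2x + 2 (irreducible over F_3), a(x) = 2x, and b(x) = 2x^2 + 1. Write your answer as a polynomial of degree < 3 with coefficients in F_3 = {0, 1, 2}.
a · b ≡ 1 (mod f(x))

Multiply in F_3[x]: a(x)·b(x) = (2x)·(2x^2 + 1) = x^3 + 2x. This has degree ≥ 3, so divide by f(x) over F_3: x^3 + 2x = (1)·(x^3 + 2x + 2) + (1). Hence a·b ≡ 1 (mod f). (F_3[x]/(f) is a field with 3^3 = 27 elements since f is irreducible of degree 3.)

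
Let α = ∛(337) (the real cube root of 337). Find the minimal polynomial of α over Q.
m_α(x) = x^3 - 337

α satisfies α^3 = 337, so x^3 - 337 annihilates α. By the rational root test, a rational root p/q (in lowest terms) of x^3 - 337 would satisfy p^3 = 337 q^3, forcing q = 1 and p^3 = 337; but 337 is not a perfect cube, contradiction. A monic cubic over Q with no rational root is irreducible (any nontrivial factorization would include a linear factor). Hence x^3 - 337 is the minimal polynomial of α, and in particular [Q(α):Q] = 3.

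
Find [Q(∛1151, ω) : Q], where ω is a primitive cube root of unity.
[Q(∛1151, ω) : Q] = 6

[Q(∛1151):Q] = 3 (min poly x^3 - 1151, irreducible since 1151 is not a perfect cube). [Q(ω):Q] = 2 (min poly x^2 + x + 1). Since Q(∛1151) ⊂ R and ω ∉ R, we have ω ∉ Q(∛1151), so x^2 + x + 1 remains irreducible over Q(∛1151) and [Q(∛1151, ω) : Q(∛1151)] = 2. By the tower law, [Q(∛1151, ω) : Q] = 3 · 2 = 6. (In fact Q(∛1151, ω) is the splitting field of x^3 - 1151 over Q.)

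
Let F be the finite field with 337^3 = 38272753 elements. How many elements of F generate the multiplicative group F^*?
There are φ(38272752) = 10668672 primitive elements

F_q^* is cyclic of order q - 1 = 38272752. A cyclic group of order m has exactly φ(m) generators. Here m = 38272752 = 2^4 · 3^2 · 7 · 43 · 883, so the number of primitive elements is φ(38272752) = 10668672.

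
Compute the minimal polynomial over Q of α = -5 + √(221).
m_α(x) = x^2 + 10x - 196

From α + 5 = √(221), squaring gives (α + 5)^2 = 221, i.e. α^2 + 10α + 25 = 221, so α^2 + 10α - 196 = 0. The discriminant of x^2 + 10x - 196 is (10)^2 - 4·(-196) = 100 + 784 = 884, and 4·(221) is not a perfect square in Q since 221 is squarefree and ≠ 1. Hence x^2 + 10x - 196 is irreducible over Q and is the minimal polynomial of α.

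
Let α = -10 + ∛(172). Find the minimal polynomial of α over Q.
m_α(x) = x^3 + 30x^2 + 300x + 828

Set β = α + 10 = ∛(172), so β^3 = 172. Then (α + 10)^3 - 172 = 0, i.e. α is a root of g(x) = (x + 10)^3 - 172 = x^3 + 30x^2 + 300x + 828. Since g(x) = h(x + 10) where h(x) = x^3 - 172, and h is irreducible over Q (because 172 is not a perfect cube, so h has no rational root, and a monic cubic with no rational root is irreducible), g is also irreducible (irreducibility is preserved under the substitution x → x + 10). Hence m_α(x) = x^3 + 30x^2 + 300x + 828.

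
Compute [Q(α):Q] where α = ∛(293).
[Q(α):Q] = 3

The minimal polynomial of α is x^3 - 293, irreducible over Q since 293 is not a perfect cube (so x^3 - 293 has no rational root). Hence [Q(α):Q] = deg(m_α) = 3.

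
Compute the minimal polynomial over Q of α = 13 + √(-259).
m_α(x) = x^2 - 26x + 428

From α - 13 = √(-259), squaring gives (α - 13)^2 = -259, i.e. α^2 - 26α + 169 = -259, so α^2 - 26α + 428 = 0. The discriminant of x^2 - 26x + 428 is (-26)^2 - 4·(428) = 676 - 1712 = -1036, and 4·(-259) is not a perfect square in Q since -259 is squarefree and ≠ 1. Hence x^2 - 26x + 428 is irreducible over Q and is the minimal polynomial of α.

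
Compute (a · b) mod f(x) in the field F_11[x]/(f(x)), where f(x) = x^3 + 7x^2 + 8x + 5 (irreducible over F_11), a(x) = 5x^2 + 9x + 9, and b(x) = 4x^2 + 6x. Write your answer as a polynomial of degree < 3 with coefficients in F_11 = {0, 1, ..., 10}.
a · b ≡ 8x^2 + 7x + 7 (mod f(x))

Multiply in F_11[x]: a(x)·b(x) = (5x^2 + 9x + 9)·(4x^2 + 6x) = 9x^4 + 2x^2 + 10x. This has degree ≥ 3, so divide by f(x) over F_11: 9x^4 + 2x^2 + 10x = (9x + 3)·(x^3 + 7x^2 + 8x + 5) + (8x^2 + 7x + 7). Hence a·b ≡ 8x^2 + 7x + 7 (mod f). (F_11[x]/(f) is a field with 11^3 = 1331 elements since f is irreducible of degree 3.)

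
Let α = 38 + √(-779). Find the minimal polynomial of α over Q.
m_α(x) = x^2 - 76x + 2223

From α - 38 = √(-779), squaring gives (α - 38)^2 = -779, i.e. α^2 - 76α + 1444 = -779, so α^2 - 76α + 2223 = 0. The discriminant of x^2 - 76x + 2223 is (-76)^2 - 4·(2223) = 5776 - 8892 = -3116, and 4·(-779) is not a perfect square in Q since -779 is squarefree and ≠ 1. Hence x^2 - 76x + 2223 is irreducible over Q and is the minimal polynomial of α.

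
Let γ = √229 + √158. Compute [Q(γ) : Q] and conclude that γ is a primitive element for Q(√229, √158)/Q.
[Q(γ) : Q] = 4 (equivalently, Q(γ) = Q(√229, √158))

Obviously Q(γ) ⊆ Q(√229, √158), and [Q(√229, √158):Q] = 4 (since 229, 158 are distinct squarefree integers > 1 with 36182 not a perfect square). To show equality we compute the minimal polynomial of γ. From γ = √229 + √158: γ^2 = 229 + 2√(36182) + 158 = 387 + 2√(36182), so γ^2 - 387 = 2√(36182); squaring, (γ^2 - 387)^2 = 4·36182, i.e. γ^4 - 774γ^2 + 149769 - 144728 = 0, i.e. γ^4 - 774γ^2 + 5041 = 0. So γ is a root of x^4 - 774x^2 + 5041. This polynomial is irreducible over Q: it has no rational root (each ±√229 ± √158 is irrational), and any factorization into two quadratics over Q would force √(36182) ∈ Q (pairing opposite roots) or √229, √158 ∈ Q (other pairings), all impossible. Hence [Q(γ):Q] = 4 = [Q(√229, √158):Q], so Q(γ) = Q(√229, √158).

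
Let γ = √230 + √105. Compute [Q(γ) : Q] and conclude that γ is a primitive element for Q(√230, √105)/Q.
[Q(γ) : Q] = 4 (equivalently, Q(γ) = Q(√230, √105))

Obviously Q(γ) ⊆ Q(√230, √105), and [Q(√230, √105):Q] = 4 (since 230, 105 are distinct squarefree integers > 1 with 24150 not a perfect square). To show equality we compute the minimal polynomial of γ. From γ = √230 + √105: γ^2 = 230 + 2√(24150) + 105 = 335 + 2√(24150), so γ^2 - 335 = 2√(24150); squaring, (γ^2 - 335)^2 = 4·24150, i.e. γ^4 - 670γ^2 + 112225 - 96600 = 0, i.e. γ^4 - 670γ^2 + 15625 = 0. So γ is a root of x^4 - 670x^2 + 15625. This polynomial is irreducible over Q: it has no rational root (each ±√230 ± √105 is irrational), and any factorization into two quadratics over Q would force √(24150) ∈ Q (pairing opposite roots) or √230, √105 ∈ Q (other pairings), all impossible. Hence [Q(γ):Q] = 4 = [Q(√230, √105):Q], so Q(γ) = Q(√230, √105).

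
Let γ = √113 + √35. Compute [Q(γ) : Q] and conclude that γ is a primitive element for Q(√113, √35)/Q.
[Q(γ) : Q] = 4 (equivalently, Q(γ) = Q(√113, √35))

Obviously Q(γ) ⊆ Q(√113, √35), and [Q(√113, √35):Q] = 4 (since 113, 35 are distinct squarefree integers > 1 with 3955 not a perfect square). To show equality we compute the minimal polynomial of γ. From γ = √113 + √35: γ^2 = 113 + 2√(3955) + 35 = 148 + 2√(3955), so γ^2 - 148 = 2√(3955); squaring, (γ^2 - 148)^2 = 4·3955, i.e. γ^4 - 296γ^2 + 21904 - 15820 = 0, i.e. γ^4 - 296γ^2 + 6084 = 0. So γ is a root of x^4 - 296x^2 + 6084. This polynomial is irreducible over Q: it has no rational root (each ±√113 ± √35 is irrational), and any factorization into two quadratics over Q would force √(3955) ∈ Q (pairing opposite roots) or √113, √35 ∈ Q (other pairings), all impossible. Hence [Q(γ):Q] = 4 = [Q(√113, √35):Q], so Q(γ) = Q(√113, √35).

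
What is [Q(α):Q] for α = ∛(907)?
[Q(α):Q] = 3

The minimal polynomial of α is x^3 - 907, irreducible over Q since 907 is not a perfect cube (so x^3 - 907 has no rational root). Hence [Q(α):Q] = deg(m_α) = 3.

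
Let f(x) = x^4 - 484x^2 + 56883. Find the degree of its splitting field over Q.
[K : Q] = 4

Solving the quadratic in x^2: x^2 = (484 ± √(484^2 - 4·56883))/2 = (484 ± √6724)/2 = (484 ± 82)/2, giving x^2 = 283 or x^2 = 201. So f(x) = (x^2 - 283)(x^2 - 201) and the roots of f are ±√283, ±√201. Hence the splitting field is K = Q(√283, √201). Since 283 and 201 are distinct squarefree integers > 1, their product 56883 is not a perfect square, so √201 ∉ Q(√283). By the tower law [K:Q] = [Q(√283,√201):Q(√283)] · [Q(√283):Q] = 2 · 2 = 4.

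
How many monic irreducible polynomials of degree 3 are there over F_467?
There are 33949032 monic irreducible polynomials of degree 3 over F_467

Each element of F_{467^3} that lies in no proper subfield is a root of exactly one monic irreducible of degree 3 over F_467, and each such polynomial has 3 distinct roots in F_{467^3}. By Möbius inversion the count is N_467(3) = (1/3) Σ_{d|3} μ(3/d) · 467^d = (1/3)(μ(3)·467^1 + μ(1)·467^3) = 101847096/3 = 33949032.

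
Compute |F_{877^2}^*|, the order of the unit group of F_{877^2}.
|F_{877^2}^*| = 769128

F_{877^2} has 877^2 = 769129 elements; its multiplicative group consists of all nonzero elements, so |F_{877^2}^*| = 769129 - 1 = 769128. (It is cyclic since any finite subgroup of the multiplicative group of a field is cyclic.)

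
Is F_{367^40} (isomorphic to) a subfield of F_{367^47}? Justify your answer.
No: F_{367^40} is not a subfield of F_{367^47}

F_{p^m} embeds in F_{p^n} iff m | n. Here 40 ∤ 47 (since 47 = 1·40 + 7 with remainder 7 ≠ 0), so F_{367^40} is not a subfield of F_{367^47}. Equivalently: if it were, the tower law would give 40 = [F_{367^40}:F_367] dividing [F_{367^47}:F_367] = 47, contradiction.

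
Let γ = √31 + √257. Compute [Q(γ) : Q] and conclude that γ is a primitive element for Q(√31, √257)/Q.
[Q(γ) : Q] = 4 (equivalently, Q(γ) = Q(√31, √257))

Obviously Q(γ) ⊆ Q(√31, √257), and [Q(√31, √257):Q] = 4 (since 31, 257 are distinct squarefree integers > 1 with 7967 not a perfect square). To show equality we compute the minimal polynomial of γ. From γ = √31 + √257: γ^2 = 31 + 2√(7967) + 257 = 288 + 2√(7967), so γ^2 - 288 = 2√(7967); squaring, (γ^2 - 288)^2 = 4·7967, i.e. γ^4 - 576γ^2 + 82944 - 31868 = 0, i.e. γ^4 - 576γ^2 + 51076 = 0. So γ is a root of x^4 - 576x^2 + 51076. This polynomial is irreducible over Q: it has no rational root (each ±√31 ± √257 is irrational), and any factorization into two quadratics over Q would force √(7967) ∈ Q (pairing opposite roots) or √31, √257 ∈ Q (other pairings), all impossible. Hence [Q(γ):Q] = 4 = [Q(√31, √257):Q], so Q(γ) = Q(√31, √257).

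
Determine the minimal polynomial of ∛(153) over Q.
m_α(x) = x^3 - 153

α satisfies α^3 = 153, so x^3 - 153 annihilates α. By the rational root test, a rational root p/q (in lowest terms) of x^3 - 153 would satisfy p^3 = 153 q^3, forcing q = 1 and p^3 = 153; but 153 is not a perfect cube, contradiction. A monic cubic over Q with no rational root is irreducible (any nontrivial factorization would include a linear factor). Hence x^3 - 153 is the minimal polynomial of α, and in particular [Q(α):Q] = 3.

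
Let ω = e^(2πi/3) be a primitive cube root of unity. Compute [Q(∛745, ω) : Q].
[Q(∛745, ω) : Q] = 6

[Q(∛745):Q] = 3 (min poly x^3 - 745, irreducible since 745 is not a perfect cube). [Q(ω):Q] = 2 (min poly x^2 + x + 1). Since Q(∛745) ⊂ R and ω ∉ R, we have ω ∉ Q(∛745), so x^2 + x + 1 remains irreducible over Q(∛745) and [Q(∛745, ω) : Q(∛745)] = 2. By the tower law, [Q(∛745, ω) : Q] = 3 · 2 = 6. (In fact Q(∛745, ω) is the splitting field of x^3 - 745 over Q.)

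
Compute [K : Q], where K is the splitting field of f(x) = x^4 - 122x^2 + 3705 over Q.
[K : Q] = 4

Solving the quadratic in x^2: x^2 = (122 ± √(122^2 - 4·3705))/2 = (122 ± √64)/2 = (122 ± 8)/2, giving x^2 = 65 or x^2 = 57. So f(x) = (x^2 - 65)(x^2 - 57) and the roots of f are ±√65, ±√57. Hence the splitting field is K = Q(√65, √57). Since 65 and 57 are distinct squarefree integers > 1, their product 3705 is not a perfect square, so √57 ∉ Q(√65). By the tower law [K:Q] = [Q(√65,√57):Q(√65)] · [Q(√65):Q] = 2 · 2 = 4.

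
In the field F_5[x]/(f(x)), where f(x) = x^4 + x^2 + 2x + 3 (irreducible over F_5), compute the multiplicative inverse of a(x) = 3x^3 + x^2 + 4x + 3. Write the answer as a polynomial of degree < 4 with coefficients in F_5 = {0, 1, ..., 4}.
a(x)^(-1) ≡ 2x^3 + 4x^2 + 3x + 2 (mod f(x))

Since f is irreducible over F_5, F_5[x]/(f) is a field and a(x) ≠ 0 has an inverse. Apply the extended Euclidean algorithm to f(x) and a(x) in F_5[x]: f(x) = (2x + 1)·a(x) + (2x^2 + 2x);  a(x) = (4x + 4)·(2x^2 + 2x) + (x + 3);  (2x^2 + 2x) = (2x + 1)·(x + 3) + (2). The last nonzero remainder is the constant 2 = gcd(f, a) in F_5. Back-substituting through the division chain expresses 2 = s(x)·a(x) + t(x)·f(x) with s(x) ≡ 4x^3 + 3x^2 + x + 4 (mod f), so (4x^3 + 3x^2 + x + 4)·a(x) ≡ 2 (mod f). Multiplying by 2^(-1) ≡ 3 in F_5 gives a(x)^(-1) ≡ 3·(4x^3 + 3x^2 + x + 4) ≡ 2x^3 + 4x^2 + 3x + 2 (mod f). Check: (3x^3 + x^2 + 4x + 3)·(2x^3 + 4x^2 + 3x + 2) = x^6 + 4x^5 + x^4 + x^3 + x^2 + 2x + 1 ≡ 1 (mod x^4 + x^2 + 2x + 3).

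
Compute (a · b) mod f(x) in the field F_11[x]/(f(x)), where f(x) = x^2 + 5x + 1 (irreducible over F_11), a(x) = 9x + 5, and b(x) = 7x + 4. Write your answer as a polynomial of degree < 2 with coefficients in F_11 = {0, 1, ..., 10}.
a · b ≡ 9x + 1 (mod f(x))

Multiply in F_11[x]: a(x)·b(x) = (9x + 5)·(7x + 4) = 8x^2 + 5x + 9. This has degree ≥ 2, so divide by f(x) over F_11: 8x^2 + 5x + 9 = (8)·(x^2 + 5x + 1) + (9x + 1). Hence a·b ≡ 9x + 1 (mod f). (F_11[x]/(f) is a field with 11^2 = 121 elements since f is irreducible of degree 2.)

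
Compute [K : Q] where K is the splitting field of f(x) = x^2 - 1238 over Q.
[K : Q] = 2

f(x) = x^2 - 1238 factors as (x - √1238)(x + √1238). The splitting field is K = Q(√1238). Since 1238 is squarefree and > 1, it is not a perfect square, so x^2 - 1238 is irreducible over Q and [Q(√1238) : Q] = 2. Hence [K : Q] = 2.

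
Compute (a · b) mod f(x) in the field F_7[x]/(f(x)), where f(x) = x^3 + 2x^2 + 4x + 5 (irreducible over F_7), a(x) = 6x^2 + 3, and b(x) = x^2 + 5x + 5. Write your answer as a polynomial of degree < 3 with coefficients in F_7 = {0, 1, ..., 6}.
a · b ≡ x^2 + 4x + 2 (mod f(x))

Multiply in F_7[x]: a(x)·b(x) = (6x^2 + 3)·(x^2 + 5x + 5) = 6x^4 + 2x^3 + 5x^2 + x + 1. This has degree ≥ 3, so divide by f(x) over F_7: 6x^4 + 2x^3 + 5x^2 + x + 1 = (6x + 4)·(x^3 + 2x^2 + 4x + 5) + (x^2 + 4x + 2). Hence a·b ≡ x^2 + 4x + 2 (mod f). (F_7[x]/(f) is a field with 7^3 = 343 elements since f is irreducible of degree 3.)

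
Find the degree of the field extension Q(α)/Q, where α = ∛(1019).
[Q(α):Q] = 3

The minimal polynomial of α is x^3 - 1019, irreducible over Q since 1019 is not a perfect cube (so x^3 - 1019 has no rational root). Hence [Q(α):Q] = deg(m_α) = 3.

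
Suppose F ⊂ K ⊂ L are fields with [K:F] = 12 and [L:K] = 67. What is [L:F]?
[L:F] = 804

The tower law says that for any tower of field extensions F ⊂ K ⊂ L with finite degrees, [L:F] = [L:K] · [K:F]. Here this gives [L:F] = 67 · 12 = 804.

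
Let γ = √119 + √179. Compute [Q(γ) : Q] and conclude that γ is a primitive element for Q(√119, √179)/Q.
[Q(γ) : Q] = 4 (equivalently, Q(γ) = Q(√119, √179))

Obviously Q(γ) ⊆ Q(√119, √179), and [Q(√119, √179):Q] = 4 (since 119, 179 are distinct squarefree integers > 1 with 21301 not a perfect square). To show equality we compute the minimal polynomial of γ. From γ = √119 + √179: γ^2 = 119 + 2√(21301) + 179 = 298 + 2√(21301), so γ^2 - 298 = 2√(21301); squaring, (γ^2 - 298)^2 = 4·21301, i.e. γ^4 - 596γ^2 + 88804 - 85204 = 0, i.e. γ^4 - 596γ^2 + 3600 = 0. So γ is a root of x^4 - 596x^2 + 3600. This polynomial is irreducible over Q: it has no rational root (each ±√119 ± √179 is irrational), and any factorization into two quadratics over Q would force √(21301) ∈ Q (pairing opposite roots) or √119, √179 ∈ Q (other pairings), all impossible. Hence [Q(γ):Q] = 4 = [Q(√119, √179):Q], so Q(γ) = Q(√119, √179).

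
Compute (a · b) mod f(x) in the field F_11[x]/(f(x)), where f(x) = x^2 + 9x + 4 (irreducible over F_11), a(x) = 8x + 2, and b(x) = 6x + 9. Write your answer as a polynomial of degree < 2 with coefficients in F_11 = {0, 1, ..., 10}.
a · b ≡ 4x + 2 (mod f(x))

Multiply in F_11[x]: a(x)·b(x) = (8x + 2)·(6x + 9) = 4x^2 + 7x + 7. This has degree ≥ 2, so divide by f(x) over F_11: 4x^2 + 7x + 7 = (4)·(x^2 + 9x + 4) + (4x + 2). Hence a·b ≡ 4x + 2 (mod f). (F_11[x]/(f) is a field with 11^2 = 121 elements since f is irreducible of degree 2.)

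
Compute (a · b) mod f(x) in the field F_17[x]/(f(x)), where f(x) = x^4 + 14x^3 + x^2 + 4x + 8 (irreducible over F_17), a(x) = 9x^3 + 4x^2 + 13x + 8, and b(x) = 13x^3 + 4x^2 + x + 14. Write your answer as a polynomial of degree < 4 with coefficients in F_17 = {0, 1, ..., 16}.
a · b ≡ 8x^3 + 10x^2 + 10x + 10 (mod f(x))

Multiply in F_17[x]: a(x)·b(x) = (9x^3 + 4x^2 + 13x + 8)·(13x^3 + 4x^2 + x + 14) = 15x^6 + 3x^5 + 7x^4 + 14x^3 + 16x^2 + 3x + 10. This has degree ≥ 4, so divide by f(x) over F_17: 15x^6 + 3x^5 + 7x^4 + 14x^3 + 16x^2 + 3x + 10 = (15x^2 + 14x)·(x^4 + 14x^3 + x^2 + 4x + 8) + (8x^3 + 10x^2 + 10x + 10). Hence a·b ≡ 8x^3 + 10x^2 + 10x + 10 (mod f). (F_17[x]/(f) is a field with 17^4 = 83521 elements since f is irreducible of degree 4.)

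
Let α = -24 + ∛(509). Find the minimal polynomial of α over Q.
m_α(x) = x^3 + 72x^2 + 1728x + 13315

Set β = α + 24 = ∛(509), so β^3 = 509. Then (α + 24)^3 - 509 = 0, i.e. α is a root of g(x) = (x + 24)^3 - 509 = x^3 + 72x^2 + 1728x + 13315. Since g(x) = h(x + 24) where h(x) = x^3 - 509, and h is irreducible over Q (because 509 is not a perfect cube, so h has no rational root, and a monic cubic with no rational root is irreducible), g is also irreducible (irreducibility is preserved under the substitution x → x + 24). Hence m_α(x) = x^3 + 72x^2 + 1728x + 13315.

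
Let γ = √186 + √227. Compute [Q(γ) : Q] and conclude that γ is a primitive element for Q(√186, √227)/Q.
[Q(γ) : Q] = 4 (equivalently, Q(γ) = Q(√186, √227))

Obviously Q(γ) ⊆ Q(√186, √227), and [Q(√186, √227):Q] = 4 (since 186, 227 are distinct squarefree integers > 1 with 42222 not a perfect square). To show equality we compute the minimal polynomial of γ. From γ = √186 + √227: γ^2 = 186 + 2√(42222) + 227 = 413 + 2√(42222), so γ^2 - 413 = 2√(42222); squaring, (γ^2 - 413)^2 = 4·42222, i.e. γ^4 - 826γ^2 + 170569 - 168888 = 0, i.e. γ^4 - 826γ^2 + 1681 = 0. So γ is a root of x^4 - 826x^2 + 1681. This polynomial is irreducible over Q: it has no rational root (each ±√186 ± √227 is irrational), and any factorization into two quadratics over Q would force √(42222) ∈ Q (pairing opposite roots) or √186, √227 ∈ Q (other pairings), all impossible. Hence [Q(γ):Q] = 4 = [Q(√186, √227):Q], so Q(γ) = Q(√186, √227).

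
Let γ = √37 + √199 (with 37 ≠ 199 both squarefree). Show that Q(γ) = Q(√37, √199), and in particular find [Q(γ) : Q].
[Q(γ) : Q] = 4 (equivalently, Q(γ) = Q(√37, √199))

Obviously Q(γ) ⊆ Q(√37, √199), and [Q(√37, √199):Q] = 4 (since 37, 199 are distinct squarefree integers > 1 with 7363 not a perfect square). To show equality we compute the minimal polynomial of γ. From γ = √37 + √199: γ^2 = 37 + 2√(7363) + 199 = 236 + 2√(7363), so γ^2 - 236 = 2√(7363); squaring, (γ^2 - 236)^2 = 4·7363, i.e. γ^4 - 472γ^2 + 55696 - 29452 = 0, i.e. γ^4 - 472γ^2 + 26244 = 0. So γ is a root of x^4 - 472x^2 + 26244. This polynomial is irreducible over Q: it has no rational root (each ±√37 ± √199 is irrational), and any factorization into two quadratics over Q would force √(7363) ∈ Q (pairing opposite roots) or √37, √199 ∈ Q (other pairings), all impossible. Hence [Q(γ):Q] = 4 = [Q(√37, √199):Q], so Q(γ) = Q(√37, √199).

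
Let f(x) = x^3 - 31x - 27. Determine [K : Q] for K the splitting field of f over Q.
[K : Q] = 6

By the rational root test, any rational root of the monic integer polynomial f(x) = x^3 - 31x - 27 must be an integer dividing the constant term -27, i.e. one of ±{1, 3, 9, 27}. Evaluating: f(1) = -57, f(-1) = 3, f(3) = -93, f(-3) = 39, f(9) = 423, f(-9) = -477, f(27) = 18819, f(-27) = -18873; none is 0, so f has no rational root and is therefore irreducible over Q (a cubic with no linear factor over a field is irreducible). For an irreducible cubic, the Galois group is A_3 or S_3 according as the discriminant disc(f) = -4a^3 - 27b^2 = -4·(-31)^3 - 27·(-27)^2 = 99481 is or is not a square in Q. Here disc(f) = 99481 is not a perfect square in Q, so the Galois group of f over Q is not contained in A_3 and must be all of S_3. The splitting field has degree |S_3| = 6 over Q, so [K : Q] = 6.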